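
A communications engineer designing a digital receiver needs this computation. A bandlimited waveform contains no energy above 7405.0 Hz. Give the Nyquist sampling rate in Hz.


The Nyquist rate is twice the maximum frequency component.
fs_min = 2 * fmax
      = 2 * 7405.0
      = 14810.0 Hz

14810.0


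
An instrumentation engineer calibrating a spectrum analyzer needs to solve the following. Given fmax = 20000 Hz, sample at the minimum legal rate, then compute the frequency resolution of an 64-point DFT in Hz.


Step 1 — Nyquist sampling rate:
fs = 2 * fmax = 2 * 20000 = 40000 Hz

Step 2 — DFT bin spacing:
df = fs / N = 40000 / 64 = 625.0 Hz

625.0 Hz


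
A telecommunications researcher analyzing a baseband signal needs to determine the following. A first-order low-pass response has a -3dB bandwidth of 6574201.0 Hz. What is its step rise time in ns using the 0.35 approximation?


Rise time from bandwidth relationship:
tr = 0.35 / BW
   = 0.35 / 6574201.0
   = 5.323840874e-08 s
   = 53.2384 ns

53.2384 ns


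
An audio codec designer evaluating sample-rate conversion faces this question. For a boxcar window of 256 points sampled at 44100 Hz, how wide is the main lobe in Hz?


Main lobe width for a rectangular window:
Width = 2 * fs / N
      = 2 * 44100 / 256
      = 88200 / 256
      = 344.531 Hz

344.531 Hz


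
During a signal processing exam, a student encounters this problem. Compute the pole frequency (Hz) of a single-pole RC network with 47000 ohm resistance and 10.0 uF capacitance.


Cutoff frequency of a first-order RC filter:
fc = 1 / (2 * pi * R * C)
C = 10.0 uF = 1e-05 F
fc = 1 / (2 * pi * 47000 * 1e-05)
   = 1 / 2.9530970943744
   = 0.338628 Hz

0.338628 Hz


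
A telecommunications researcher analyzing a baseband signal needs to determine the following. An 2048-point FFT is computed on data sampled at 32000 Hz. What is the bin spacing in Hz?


DFT frequency resolution:
df = fs / N
   = 32000 / 2048
   = 15.625 Hz

15.625 Hz


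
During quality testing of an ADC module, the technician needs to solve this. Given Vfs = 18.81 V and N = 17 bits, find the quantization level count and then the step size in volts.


Step 1 — number of quantization levels:
L = 2^N = 2^17 = 131072

Step 2 — LSB step size:
delta = Vfs / L
      = 18.81 / 131072
      = 0.00014351 V

Levels = 131072; step size = 0.00014351 V


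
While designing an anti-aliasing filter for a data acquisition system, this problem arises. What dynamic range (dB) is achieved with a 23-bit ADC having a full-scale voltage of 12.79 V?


Dynamic range from full-scale to LSB:
V_min = V_max / 2^bits = 12.79 / 2^23
DR = 20 * log10(V_max / V_min)
   = 20 * log10(2^23)
   = 20 * 23 * log10(2)
   = 138.47 dB

138.47 dB


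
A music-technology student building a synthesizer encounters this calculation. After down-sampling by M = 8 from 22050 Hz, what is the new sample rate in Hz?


Decimation reduces the sample rate:
fs_out = fs_in / M
       = 22050 / 8
       = 2756.25 Hz

2756.25 Hz


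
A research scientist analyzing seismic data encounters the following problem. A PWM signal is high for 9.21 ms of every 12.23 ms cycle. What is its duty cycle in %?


Duty cycle as a percentage:
DC = (t_on / T) * 100
   = (9.21 / 12.23) * 100
   = 0.753066 * 100
   = 75.31 %

75.31 %


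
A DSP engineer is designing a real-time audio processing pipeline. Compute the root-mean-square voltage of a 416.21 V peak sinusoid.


RMS voltage for a sinusoidal waveform:
V_rms = V_peak / sqrt(2)
      = 416.21 / 1.414214
      = 294.305 V

294.305 V


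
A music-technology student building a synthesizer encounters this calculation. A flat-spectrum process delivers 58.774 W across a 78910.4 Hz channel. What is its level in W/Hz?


Power spectral density:
PSD = P / BW
    = 58.774 / 78910.4
    = 0.00074482 W/Hz

0.00074482 W/Hz


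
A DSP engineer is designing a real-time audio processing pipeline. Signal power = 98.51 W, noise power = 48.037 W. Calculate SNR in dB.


SNR in decibels:
SNR = 10 * log10(Ps / Pn)
    = 10 * log10(98.51 / 48.037)
    = 10 * log10(2.0507)
    = 10 * 0.3119
    = 3.12 dB

3.12 dB


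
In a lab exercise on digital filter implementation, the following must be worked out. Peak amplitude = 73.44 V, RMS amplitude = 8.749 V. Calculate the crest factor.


Crest factor is the ratio of peak to RMS:
CF = V_peak / V_rms
   = 73.44 / 8.749
   = 8.3941

8.3941


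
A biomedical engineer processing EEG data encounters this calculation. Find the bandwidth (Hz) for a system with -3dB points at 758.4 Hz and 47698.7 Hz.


Bandwidth is the difference of -3dB frequencies:
BW = f_high - f_low
   = 47698.7 - 758.4
   = 46940.3 Hz

46940.3 Hz


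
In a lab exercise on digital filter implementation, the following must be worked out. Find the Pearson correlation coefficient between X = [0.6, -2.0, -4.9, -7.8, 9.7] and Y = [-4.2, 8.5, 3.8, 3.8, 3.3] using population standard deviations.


Pearson correlation coefficient (population):
r = cov(X,Y) / (std(X) * std(Y))
Mean X = -0.88, Mean Y = 3.04
Cov(X,Y) = -4.4788
Std(X) = 5.990459, Std(Y) = 4.085389
r = -0.183

-0.183


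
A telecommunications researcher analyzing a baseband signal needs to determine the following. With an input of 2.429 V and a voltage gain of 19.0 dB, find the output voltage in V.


Output voltage from dB gain:
V_out = V_in * 10^(gain_dB / 20)
      = 2.429 * 10^(19.0 / 20)
      = 2.429 * 8.912509
      = 21.6485 V

21.6485 V


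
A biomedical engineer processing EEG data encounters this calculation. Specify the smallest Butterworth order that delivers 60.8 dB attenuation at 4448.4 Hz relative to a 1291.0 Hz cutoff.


Butterworth filter order formula:
n = log10(10^(A/10) - 1) / (2 * log10(f_stop/f_pass))
10^(60.8/10) - 1 = 1202263.4346
f_stop/f_pass = 4448.4 / 1291.0 = 3.4457
n = 5.6582 -> ceil = 6

6


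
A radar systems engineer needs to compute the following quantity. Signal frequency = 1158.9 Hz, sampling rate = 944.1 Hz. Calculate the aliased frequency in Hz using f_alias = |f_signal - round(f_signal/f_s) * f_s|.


Compute the nearest integer multiple of fs to the signal:
n = round(1158.9 / 944.1) = 1
f_alias = |1158.9 - 1 * 944.1|
        = |1158.9 - 944.1|
        = 214.8 Hz

214.8


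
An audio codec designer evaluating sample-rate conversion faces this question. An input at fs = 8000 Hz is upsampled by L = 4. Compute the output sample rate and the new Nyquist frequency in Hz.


Step 1 — output sample rate after interpolation by L:
fs_out = L * fs_in = 4 * 8000 = 32000 Hz

Step 2 — Nyquist frequency of the output stream:
f_Nyq = fs_out / 2 = 32000 / 2 = 16000.0 Hz

fs_out = 32000 Hz; f_Nyquist = 16000.0 Hz


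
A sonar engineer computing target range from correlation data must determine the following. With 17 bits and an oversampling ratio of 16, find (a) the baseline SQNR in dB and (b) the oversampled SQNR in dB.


Step 1 — baseline SQNR at Nyquist:
SQNR_base = 6.02*N + 1.76
          = 6.02*17 + 1.76
          = 104.1 dB

Step 2 — oversampling processing gain:
G = 10*log10(OSR) = 10*log10(16) = 12.04 dB

Step 3 — total:
SQNR_total = 104.1 + 12.04 = 116.14 dB

Base SQNR = 104.1 dB; oversampled SQNR = 116.14 dB


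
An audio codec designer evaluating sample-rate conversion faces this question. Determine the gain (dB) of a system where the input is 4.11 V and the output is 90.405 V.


Voltage gain in dB:
G = 20 * log10(Vout / Vin)
  = 20 * log10(90.405 / 4.11)
  = 20 * log10(21.99635)
  = 20 * 1.342351
  = 26.85 dB

26.85 dB


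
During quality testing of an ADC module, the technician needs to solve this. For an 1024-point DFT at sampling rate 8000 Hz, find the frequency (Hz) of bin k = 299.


Frequency of DFT bin k:
f_k = k * fs / N
    = 299 * 8000 / 1024
    = 2392000 / 1024
    = 2335.938 Hz

2335.938 Hz


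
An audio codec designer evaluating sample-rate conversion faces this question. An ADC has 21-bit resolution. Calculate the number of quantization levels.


Number of quantization levels = 2^N
= 2^21
= 2097152

2097152


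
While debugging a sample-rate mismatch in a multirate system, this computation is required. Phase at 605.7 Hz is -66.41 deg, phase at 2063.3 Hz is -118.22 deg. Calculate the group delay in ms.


Group delay from phase difference:
tau = -d(phi)/d(omega)
d(phi) = -51.81 deg = -0.904255 rad
d(omega) = 2*pi*(2063.3 - 605.7) = 9158.3709 rad/s
tau = -(-0.904255) / 9158.3709
    = 0.0987 ms

0.0987 ms


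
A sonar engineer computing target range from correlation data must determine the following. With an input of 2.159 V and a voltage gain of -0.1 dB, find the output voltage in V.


Output voltage from dB gain:
V_out = V_in * 10^(gain_dB / 20)
      = 2.159 * 10^(-0.1 / 20)
      = 2.159 * 0.988553
      = 2.1343 V

2.1343 V


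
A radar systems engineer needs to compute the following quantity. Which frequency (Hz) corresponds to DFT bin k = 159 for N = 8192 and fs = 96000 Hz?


Frequency of DFT bin k:
f_k = k * fs / N
    = 159 * 96000 / 8192
    = 15264000 / 8192
    = 1863.281 Hz

1863.281 Hz


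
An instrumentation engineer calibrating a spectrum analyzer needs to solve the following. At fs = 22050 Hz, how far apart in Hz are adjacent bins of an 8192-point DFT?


DFT frequency resolution:
df = fs / N
   = 22050 / 8192
   = 2.6917 Hz

2.6917 Hz


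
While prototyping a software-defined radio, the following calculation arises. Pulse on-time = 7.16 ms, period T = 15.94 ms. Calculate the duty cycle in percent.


Duty cycle as a percentage:
DC = (t_on / T) * 100
   = (7.16 / 15.94) * 100
   = 0.449184 * 100
   = 44.92 %

44.92 %


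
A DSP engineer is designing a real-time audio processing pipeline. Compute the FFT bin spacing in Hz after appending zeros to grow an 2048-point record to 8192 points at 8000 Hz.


Frequency resolution after zero-padding:
N_padded = 2048 * 4 = 8192
df = fs / N_padded
   = 8000 / 8192
   = 0.9766 Hz

0.9766 Hz


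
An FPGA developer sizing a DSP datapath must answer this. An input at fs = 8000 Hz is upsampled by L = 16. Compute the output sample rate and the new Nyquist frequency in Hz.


Step 1 — output sample rate after interpolation by L:
fs_out = L * fs_in = 16 * 8000 = 128000 Hz

Step 2 — Nyquist frequency of the output stream:
f_Nyq = fs_out / 2 = 128000 / 2 = 64000.0 Hz

fs_out = 128000 Hz; f_Nyquist = 64000.0 Hz


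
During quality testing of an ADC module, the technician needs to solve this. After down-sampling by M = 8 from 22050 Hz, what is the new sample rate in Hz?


Decimation reduces the sample rate:
fs_out = fs_in / M
       = 22050 / 8
       = 2756.25 Hz

2756.25 Hz


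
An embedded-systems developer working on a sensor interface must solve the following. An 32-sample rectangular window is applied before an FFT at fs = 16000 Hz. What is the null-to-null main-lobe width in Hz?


Main lobe width for a rectangular window:
Width = 2 * fs / N
      = 2 * 16000 / 32
      = 32000 / 32
      = 1000.0 Hz

1000.0 Hz


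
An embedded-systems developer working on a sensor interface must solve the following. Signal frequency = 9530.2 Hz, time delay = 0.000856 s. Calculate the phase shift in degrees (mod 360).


Phase shift from frequency and time delay:
phi = 360 * f * t_delay
    = 360 * 9530.2 * 0.000856
    = 2936.83 degrees
    mod 360 = 56.83 degrees

56.83 degrees


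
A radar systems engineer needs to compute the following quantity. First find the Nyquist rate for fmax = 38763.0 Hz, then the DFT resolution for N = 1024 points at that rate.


Step 1 — Nyquist sampling rate:
fs = 2 * fmax = 2 * 38763.0 = 77526.0 Hz

Step 2 — DFT bin spacing:
df = fs / N = 77526.0 / 1024 = 75.709 Hz

75.709 Hz


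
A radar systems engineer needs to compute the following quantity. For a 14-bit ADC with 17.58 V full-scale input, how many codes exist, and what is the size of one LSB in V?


Step 1 — number of quantization levels:
L = 2^N = 2^14 = 16384

Step 2 — LSB step size:
delta = Vfs / L
      = 17.58 / 16384
      = 0.001073 V

Levels = 16384; step size = 0.001073 V


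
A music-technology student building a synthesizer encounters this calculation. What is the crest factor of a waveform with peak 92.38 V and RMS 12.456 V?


Crest factor is the ratio of peak to RMS:
CF = V_peak / V_rms
   = 92.38 / 12.456
   = 7.4165

7.4165


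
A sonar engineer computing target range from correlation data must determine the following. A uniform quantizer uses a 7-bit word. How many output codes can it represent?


Number of quantization levels = 2^N
= 2^7
= 128

128


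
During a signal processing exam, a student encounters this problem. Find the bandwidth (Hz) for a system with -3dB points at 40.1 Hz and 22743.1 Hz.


Bandwidth is the difference of -3dB frequencies:
BW = f_high - f_low
   = 22743.1 - 40.1
   = 22703.0 Hz

22703.0 Hz


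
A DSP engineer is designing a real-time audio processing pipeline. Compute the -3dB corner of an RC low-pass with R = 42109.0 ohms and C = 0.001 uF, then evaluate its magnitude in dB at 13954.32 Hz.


Step 1 — cutoff frequency:
fc = 1 / (2*pi*R*C)
C = 0.001 uF = 1e-09 F
fc = 1 / (2*pi*42109.0*1e-09)
   = 3779.594 Hz

Step 2 — magnitude at f = 13954.32 Hz:
|H(f)| = 1 / sqrt(1 + (f/fc)^2)
f/fc = 13954.32 / 3779.594 = 3.692016
|H| = 1 / sqrt(1 + 13.630982) = 0.2614347
|H|_dB = 20*log10(0.2614347) = -11.65 dB

fc = 3779.594 Hz; |H(13954.32 Hz)| = -11.65 dB


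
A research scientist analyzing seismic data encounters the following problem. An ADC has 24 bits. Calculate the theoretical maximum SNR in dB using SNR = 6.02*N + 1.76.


Theoretical SNR for a full-scale sinusoid:
SNR = 6.02 * N + 1.76
    = 6.02 * 24 + 1.76
    = 144.48 + 1.76
    = 146.24 dB

146.24 dB


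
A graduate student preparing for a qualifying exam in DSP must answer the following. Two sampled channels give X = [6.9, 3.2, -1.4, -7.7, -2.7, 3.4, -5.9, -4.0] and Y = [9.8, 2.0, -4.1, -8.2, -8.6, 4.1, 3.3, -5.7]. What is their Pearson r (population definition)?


Pearson correlation coefficient (population):
r = cov(X,Y) / (std(X) * std(Y))
Mean X = -1.025, Mean Y = -0.925
Cov(X,Y) = 21.975625
Std(X) = 4.748092, Std(Y) = 6.23894
r = 0.7418

0.7418


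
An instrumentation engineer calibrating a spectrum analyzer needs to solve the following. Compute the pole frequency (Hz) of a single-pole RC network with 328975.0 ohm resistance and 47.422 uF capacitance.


Cutoff frequency of a first-order RC filter:
fc = 1 / (2 * pi * R * C)
C = 47.422 uF = 4.7422e-05 F
fc = 1 / (2 * pi * 328975.0 * 4.7422e-05)
   = 1 / 98.021790256255
   = 0.010202 Hz

0.010202 Hz


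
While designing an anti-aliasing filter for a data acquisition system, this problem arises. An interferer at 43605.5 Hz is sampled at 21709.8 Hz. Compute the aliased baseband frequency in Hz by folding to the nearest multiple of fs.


Compute the nearest integer multiple of fs to the signal:
n = round(43605.5 / 21709.8) = 2
f_alias = |43605.5 - 2 * 21709.8|
        = |43605.5 - 43419.6|
        = 185.9 Hz

185.9


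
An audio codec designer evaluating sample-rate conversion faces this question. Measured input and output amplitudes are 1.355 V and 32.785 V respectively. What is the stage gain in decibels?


Voltage gain in dB:
G = 20 * log10(Vout / Vin)
  = 20 * log10(32.785 / 1.355)
  = 20 * log10(24.195572)
  = 20 * 1.383736
  = 27.67 dB

27.67 dB


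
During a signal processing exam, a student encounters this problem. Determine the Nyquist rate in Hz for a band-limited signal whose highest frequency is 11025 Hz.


The Nyquist rate is twice the maximum frequency component.
fs_min = 2 * fmax
      = 2 * 11025
      = 22050 Hz

22050


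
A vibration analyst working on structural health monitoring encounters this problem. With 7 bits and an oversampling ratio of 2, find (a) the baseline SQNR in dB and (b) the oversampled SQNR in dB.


Step 1 — baseline SQNR at Nyquist:
SQNR_base = 6.02*N + 1.76
          = 6.02*7 + 1.76
          = 43.9 dB

Step 2 — oversampling processing gain:
G = 10*log10(OSR) = 10*log10(2) = 3.01 dB

Step 3 — total:
SQNR_total = 43.9 + 3.01 = 46.91 dB

Base SQNR = 43.9 dB; oversampled SQNR = 46.91 dB


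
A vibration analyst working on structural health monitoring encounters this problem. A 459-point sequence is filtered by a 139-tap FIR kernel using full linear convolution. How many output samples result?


Linear convolution output length:
L = N + M - 1
  = 459 + 139 - 1
  = 597 samples

597


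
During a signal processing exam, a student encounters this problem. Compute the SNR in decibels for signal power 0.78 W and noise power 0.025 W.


SNR in decibels:
SNR = 10 * log10(Ps / Pn)
    = 10 * log10(0.78 / 0.025)
    = 10 * log10(31.2)
    = 10 * 1.4942
    = 14.94 dB

14.94 dB


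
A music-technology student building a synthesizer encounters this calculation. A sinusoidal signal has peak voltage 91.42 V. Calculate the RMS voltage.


RMS voltage for a sinusoidal waveform:
V_rms = V_peak / sqrt(2)
      = 91.42 / 1.414214
      = 64.644 V

64.644 V


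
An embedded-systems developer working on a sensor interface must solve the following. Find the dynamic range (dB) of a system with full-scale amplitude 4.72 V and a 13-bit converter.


Dynamic range from full-scale to LSB:
V_min = V_max / 2^bits = 4.72 / 2^13
DR = 20 * log10(V_max / V_min)
   = 20 * log10(2^13)
   = 20 * 13 * log10(2)
   = 78.27 dB

78.27 dB


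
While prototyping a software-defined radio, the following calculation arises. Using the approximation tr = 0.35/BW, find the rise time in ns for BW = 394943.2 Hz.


Rise time from bandwidth relationship:
tr = 0.35 / BW
   = 0.35 / 394943.2
   = 8.862033832e-07 s
   = 886.2034 ns

886.2034 ns


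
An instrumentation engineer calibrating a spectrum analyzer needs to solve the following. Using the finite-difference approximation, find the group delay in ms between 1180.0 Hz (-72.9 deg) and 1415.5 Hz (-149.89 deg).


Group delay from phase difference:
tau = -d(phi)/d(omega)
d(phi) = -76.99 deg = -1.343729 rad
d(omega) = 2*pi*(1415.5 - 1180.0) = 1479.6901 rad/s
tau = -(-1.343729) / 1479.6901
    = 0.9081 ms

0.9081 ms


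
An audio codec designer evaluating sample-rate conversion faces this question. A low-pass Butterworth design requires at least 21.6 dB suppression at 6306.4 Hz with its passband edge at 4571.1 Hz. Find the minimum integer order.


Butterworth filter order formula:
n = log10(10^(A/10) - 1) / (2 * log10(f_stop/f_pass))
10^(21.6/10) - 1 = 143.544
f_stop/f_pass = 6306.4 / 4571.1 = 1.3796
n = 7.7167 -> ceil = 8

8


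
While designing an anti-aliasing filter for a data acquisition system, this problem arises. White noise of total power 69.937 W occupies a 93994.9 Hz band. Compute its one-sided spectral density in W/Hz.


Power spectral density:
PSD = P / BW
    = 69.937 / 93994.9
    = 0.00074405 W/Hz

0.00074405 W/Hz


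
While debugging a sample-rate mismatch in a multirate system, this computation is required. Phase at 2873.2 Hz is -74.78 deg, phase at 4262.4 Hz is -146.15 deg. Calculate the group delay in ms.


Group delay from phase difference:
tau = -d(phi)/d(omega)
d(phi) = -71.37 deg = -1.245641 rad
d(omega) = 2*pi*(4262.4 - 2873.2) = 8728.601 rad/s
tau = -(-1.245641) / 8728.601
    = 0.1427 ms

0.1427 ms


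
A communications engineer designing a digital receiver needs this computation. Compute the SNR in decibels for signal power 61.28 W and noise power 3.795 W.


SNR in decibels:
SNR = 10 * log10(Ps / Pn)
    = 10 * log10(61.28 / 3.795)
    = 10 * log10(16.1476)
    = 10 * 1.2081
    = 12.08 dB

12.08 dB


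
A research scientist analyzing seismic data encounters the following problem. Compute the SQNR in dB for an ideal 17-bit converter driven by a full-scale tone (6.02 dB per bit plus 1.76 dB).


Theoretical SNR for a full-scale sinusoid:
SNR = 6.02 * N + 1.76
    = 6.02 * 17 + 1.76
    = 102.34 + 1.76
    = 104.1 dB

104.1 dB


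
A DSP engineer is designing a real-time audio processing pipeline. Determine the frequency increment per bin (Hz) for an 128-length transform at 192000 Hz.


DFT frequency resolution:
df = fs / N
   = 192000 / 128
   = 1500.0 Hz

1500.0 Hz


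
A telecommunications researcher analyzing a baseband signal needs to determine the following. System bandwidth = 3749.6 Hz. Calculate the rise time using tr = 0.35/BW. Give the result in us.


Rise time from bandwidth relationship:
tr = 0.35 / BW
   = 0.35 / 3749.6
   = 9.334328995e-05 s
   = 93.3433 us

93.3433 us


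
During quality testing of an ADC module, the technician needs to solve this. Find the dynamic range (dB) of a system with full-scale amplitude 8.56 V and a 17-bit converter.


Dynamic range from full-scale to LSB:
V_min = V_max / 2^bits = 8.56 / 2^17
DR = 20 * log10(V_max / V_min)
   = 20 * log10(2^17)
   = 20 * 17 * log10(2)
   = 102.35 dB

102.35 dB


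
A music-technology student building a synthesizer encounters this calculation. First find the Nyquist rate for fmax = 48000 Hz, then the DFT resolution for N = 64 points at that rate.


Step 1 — Nyquist sampling rate:
fs = 2 * fmax = 2 * 48000 = 96000 Hz

Step 2 — DFT bin spacing:
df = fs / N = 96000 / 64 = 1500.0 Hz

1500.0 Hz


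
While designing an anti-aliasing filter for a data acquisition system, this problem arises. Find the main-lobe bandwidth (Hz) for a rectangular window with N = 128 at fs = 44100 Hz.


Main lobe width for a rectangular window:
Width = 2 * fs / N
      = 2 * 44100 / 128
      = 88200 / 128
      = 689.062 Hz

689.062 Hz


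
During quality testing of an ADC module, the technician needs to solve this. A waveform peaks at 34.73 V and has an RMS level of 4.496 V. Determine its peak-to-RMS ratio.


Crest factor is the ratio of peak to RMS:
CF = V_peak / V_rms
   = 34.73 / 4.496
   = 7.7246

7.7246


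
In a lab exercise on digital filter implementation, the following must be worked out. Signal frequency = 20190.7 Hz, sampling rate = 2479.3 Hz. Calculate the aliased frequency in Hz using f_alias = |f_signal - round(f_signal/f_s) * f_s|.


Compute the nearest integer multiple of fs to the signal:
n = round(20190.7 / 2479.3) = 8
f_alias = |20190.7 - 8 * 2479.3|
        = |20190.7 - 19834.4|
        = 356.3 Hz

356.3


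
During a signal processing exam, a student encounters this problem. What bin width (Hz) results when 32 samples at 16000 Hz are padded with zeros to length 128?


Frequency resolution after zero-padding:
N_padded = 32 * 4 = 128
df = fs / N_padded
   = 16000 / 128
   = 125.0 Hz

125.0 Hz


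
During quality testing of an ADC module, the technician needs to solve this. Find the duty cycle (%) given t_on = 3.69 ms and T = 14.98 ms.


Duty cycle as a percentage:
DC = (t_on / T) * 100
   = (3.69 / 14.98) * 100
   = 0.246328 * 100
   = 24.63 %

24.63 %


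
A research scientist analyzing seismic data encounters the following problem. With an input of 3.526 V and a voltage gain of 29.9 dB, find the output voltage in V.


Output voltage from dB gain:
V_out = V_in * 10^(gain_dB / 20)
      = 3.526 * 10^(29.9 / 20)
      = 3.526 * 31.260794
      = 110.2256 V

110.2256 V


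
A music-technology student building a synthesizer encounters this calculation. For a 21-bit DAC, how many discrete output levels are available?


Number of quantization levels = 2^N
= 2^21
= 2097152

2097152


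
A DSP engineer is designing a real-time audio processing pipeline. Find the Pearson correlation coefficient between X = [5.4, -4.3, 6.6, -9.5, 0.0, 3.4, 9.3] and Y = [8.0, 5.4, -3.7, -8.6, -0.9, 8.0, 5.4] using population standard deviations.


Pearson correlation coefficient (population):
r = cov(X,Y) / (std(X) * std(Y))
Mean X = 1.5571, Mean Y = 1.9429
Cov(X,Y) = 19.071837
Std(X) = 6.124158, Std(Y) = 5.956475
r = 0.5228

0.5228


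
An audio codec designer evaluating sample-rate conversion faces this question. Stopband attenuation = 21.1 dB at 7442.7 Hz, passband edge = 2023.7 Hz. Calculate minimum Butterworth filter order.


Butterworth filter order formula:
n = log10(10^(A/10) - 1) / (2 * log10(f_stop/f_pass))
10^(21.1/10) - 1 = 127.825
f_stop/f_pass = 7442.7 / 2023.7 = 3.6778
n = 1.8623 -> ceil = 2

2


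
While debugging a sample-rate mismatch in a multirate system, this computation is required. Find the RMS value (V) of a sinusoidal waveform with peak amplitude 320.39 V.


RMS voltage for a sinusoidal waveform:
V_rms = V_peak / sqrt(2)
      = 320.39 / 1.414214
      = 226.55 V

226.55 V


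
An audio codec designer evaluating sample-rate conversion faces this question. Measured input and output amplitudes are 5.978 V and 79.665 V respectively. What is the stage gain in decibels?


Voltage gain in dB:
G = 20 * log10(Vout / Vin)
  = 20 * log10(79.665 / 5.978)
  = 20 * log10(13.326363)
  = 20 * 1.124712
  = 22.49 dB

22.49 dB


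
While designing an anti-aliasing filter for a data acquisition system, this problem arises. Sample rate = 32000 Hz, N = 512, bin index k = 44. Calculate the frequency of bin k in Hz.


Frequency of DFT bin k:
f_k = k * fs / N
    = 44 * 32000 / 512
    = 1408000 / 512
    = 2750.0 Hz

2750.0 Hz


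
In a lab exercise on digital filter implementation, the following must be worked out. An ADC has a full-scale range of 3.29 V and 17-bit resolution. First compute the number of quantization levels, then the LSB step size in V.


Step 1 — number of quantization levels:
L = 2^N = 2^17 = 131072

Step 2 — LSB step size:
delta = Vfs / L
      = 3.29 / 131072
      = 2.51e-05 V

Levels = 131072; step size = 2.51e-05 V


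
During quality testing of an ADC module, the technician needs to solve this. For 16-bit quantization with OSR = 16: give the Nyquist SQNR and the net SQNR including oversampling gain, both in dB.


Step 1 — baseline SQNR at Nyquist:
SQNR_base = 6.02*N + 1.76
          = 6.02*16 + 1.76
          = 98.08 dB

Step 2 — oversampling processing gain:
G = 10*log10(OSR) = 10*log10(16) = 12.04 dB

Step 3 — total:
SQNR_total = 98.08 + 12.04 = 110.12 dB

Base SQNR = 98.08 dB; oversampled SQNR = 110.12 dB


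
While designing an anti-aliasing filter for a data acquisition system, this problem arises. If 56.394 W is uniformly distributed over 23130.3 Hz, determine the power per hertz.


Power spectral density:
PSD = P / BW
    = 56.394 / 23130.3
    = 0.0024381 W/Hz

0.0024381 W/Hz


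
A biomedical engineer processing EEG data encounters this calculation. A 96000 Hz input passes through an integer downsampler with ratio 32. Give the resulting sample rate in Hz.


Decimation reduces the sample rate:
fs_out = fs_in / M
       = 96000 / 32
       = 3000.0 Hz

3000.0 Hz


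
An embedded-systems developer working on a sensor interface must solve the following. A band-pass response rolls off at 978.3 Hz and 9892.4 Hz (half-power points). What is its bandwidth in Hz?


Bandwidth is the difference of -3dB frequencies:
BW = f_high - f_low
   = 9892.4 - 978.3
   = 8914.1 Hz

8914.1 Hz


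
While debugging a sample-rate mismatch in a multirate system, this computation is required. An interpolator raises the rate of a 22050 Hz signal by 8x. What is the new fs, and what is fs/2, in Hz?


Step 1 — output sample rate after interpolation by L:
fs_out = L * fs_in = 8 * 22050 = 176400 Hz

Step 2 — Nyquist frequency of the output stream:
f_Nyq = fs_out / 2 = 176400 / 2 = 88200.0 Hz

fs_out = 176400 Hz; f_Nyquist = 88200.0 Hz


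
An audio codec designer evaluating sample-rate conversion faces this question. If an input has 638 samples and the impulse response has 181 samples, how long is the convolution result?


Linear convolution output length:
L = N + M - 1
  = 638 + 181 - 1
  = 818 samples

818


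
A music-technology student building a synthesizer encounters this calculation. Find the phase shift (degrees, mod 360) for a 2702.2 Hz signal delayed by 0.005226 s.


Phase shift from frequency and time delay:
phi = 360 * f * t_delay
    = 360 * 2702.2 * 0.005226
    = 5083.81 degrees
    mod 360 = 43.81 degrees

43.81 degrees


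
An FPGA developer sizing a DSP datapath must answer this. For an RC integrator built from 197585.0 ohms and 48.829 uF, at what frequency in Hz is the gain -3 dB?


Cutoff frequency of a first-order RC filter:
fc = 1 / (2 * pi * R * C)
C = 48.829 uF = 4.8829e-05 F
fc = 1 / (2 * pi * 197585.0 * 4.8829e-05)
   = 1 / 60.61940507515
   = 0.016496 Hz

0.016496 Hz


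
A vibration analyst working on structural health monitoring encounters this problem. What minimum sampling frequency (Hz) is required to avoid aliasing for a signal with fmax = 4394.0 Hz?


The Nyquist rate is twice the maximum frequency component.
fs_min = 2 * fmax
      = 2 * 4394.0
      = 8788.0 Hz

8788.0


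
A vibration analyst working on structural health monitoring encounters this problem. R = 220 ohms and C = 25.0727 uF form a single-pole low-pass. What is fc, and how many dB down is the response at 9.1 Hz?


Step 1 — cutoff frequency:
fc = 1 / (2*pi*R*C)
C = 25.0727 uF = 2.50727e-05 F
fc = 1 / (2*pi*220*2.50727e-05)
   = 28.8534 Hz

Step 2 — magnitude at f = 9.1 Hz:
|H(f)| = 1 / sqrt(1 + (f/fc)^2)
f/fc = 9.1 / 28.8534 = 0.315387
|H| = 1 / sqrt(1 + 0.099469) = 0.9536928
|H|_dB = 20*log10(0.9536928) = -0.41 dB

fc = 28.8534 Hz; |H(9.1 Hz)| = -0.41 dB


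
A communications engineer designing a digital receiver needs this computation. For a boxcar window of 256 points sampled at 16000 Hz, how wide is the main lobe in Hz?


Main lobe width for a rectangular window:
Width = 2 * fs / N
      = 2 * 16000 / 256
      = 32000 / 256
      = 125.0 Hz

125.0 Hz


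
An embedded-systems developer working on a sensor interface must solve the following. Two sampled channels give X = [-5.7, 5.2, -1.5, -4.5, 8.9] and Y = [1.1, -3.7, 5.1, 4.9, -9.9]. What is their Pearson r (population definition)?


Pearson correlation coefficient (population):
r = cov(X,Y) / (std(X) * std(Y))
Mean X = 0.48, Mean Y = -0.5
Cov(X,Y) = -28.424
Std(X) = 5.65841, Std(Y) = 5.686475
r = -0.8834

-0.8834


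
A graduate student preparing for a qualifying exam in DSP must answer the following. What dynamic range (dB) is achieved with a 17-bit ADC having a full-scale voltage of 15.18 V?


Dynamic range from full-scale to LSB:
V_min = V_max / 2^bits = 15.18 / 2^17
DR = 20 * log10(V_max / V_min)
   = 20 * log10(2^17)
   = 20 * 17 * log10(2)
   = 102.35 dB

102.35 dB


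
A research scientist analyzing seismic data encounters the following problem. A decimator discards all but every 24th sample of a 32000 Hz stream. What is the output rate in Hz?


Decimation reduces the sample rate:
fs_out = fs_in / M
       = 32000 / 24
       = 1333.3333 Hz

1333.3333 Hz


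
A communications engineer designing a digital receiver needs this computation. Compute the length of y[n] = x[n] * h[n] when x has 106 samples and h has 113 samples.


Linear convolution output length:
L = N + M - 1
  = 106 + 113 - 1
  = 218 samples

218


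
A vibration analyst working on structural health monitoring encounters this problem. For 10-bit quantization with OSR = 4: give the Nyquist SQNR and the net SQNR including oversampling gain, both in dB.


Step 1 — baseline SQNR at Nyquist:
SQNR_base = 6.02*N + 1.76
          = 6.02*10 + 1.76
          = 61.96 dB

Step 2 — oversampling processing gain:
G = 10*log10(OSR) = 10*log10(4) = 6.02 dB

Step 3 — total:
SQNR_total = 61.96 + 6.02 = 67.98 dB

Base SQNR = 61.96 dB; oversampled SQNR = 67.98 dB


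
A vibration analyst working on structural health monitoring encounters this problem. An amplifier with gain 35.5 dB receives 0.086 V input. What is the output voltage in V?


Output voltage from dB gain:
V_out = V_in * 10^(gain_dB / 20)
      = 0.086 * 10^(35.5 / 20)
      = 0.086 * 59.566214
      = 5.1227 V

5.1227 V


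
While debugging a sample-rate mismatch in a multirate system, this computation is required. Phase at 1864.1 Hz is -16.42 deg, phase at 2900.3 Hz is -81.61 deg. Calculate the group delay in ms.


Group delay from phase difference:
tau = -d(phi)/d(omega)
d(phi) = -65.19 deg = -1.13778 rad
d(omega) = 2*pi*(2900.3 - 1864.1) = 6510.6366 rad/s
tau = -(-1.13778) / 6510.6366
    = 0.1748 ms

0.1748 ms


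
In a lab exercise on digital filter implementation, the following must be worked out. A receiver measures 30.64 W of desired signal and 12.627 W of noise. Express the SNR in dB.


SNR in decibels:
SNR = 10 * log10(Ps / Pn)
    = 10 * log10(30.64 / 12.627)
    = 10 * log10(2.4265)
    = 10 * 0.385
    = 3.85 dB

3.85 dB


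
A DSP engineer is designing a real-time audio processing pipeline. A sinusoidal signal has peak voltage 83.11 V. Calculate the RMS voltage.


RMS voltage for a sinusoidal waveform:
V_rms = V_peak / sqrt(2)
      = 83.11 / 1.414214
      = 58.768 V

58.768 V


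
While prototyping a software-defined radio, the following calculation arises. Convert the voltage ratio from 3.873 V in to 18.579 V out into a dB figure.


Voltage gain in dB:
G = 20 * log10(Vout / Vin)
  = 20 * log10(18.579 / 3.873)
  = 20 * log10(4.797057)
  = 20 * 0.680975
  = 13.62 dB

13.62 dB


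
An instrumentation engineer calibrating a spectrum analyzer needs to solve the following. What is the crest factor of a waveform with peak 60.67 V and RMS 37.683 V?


Crest factor is the ratio of peak to RMS:
CF = V_peak / V_rms
   = 60.67 / 37.683
   = 1.61

1.61


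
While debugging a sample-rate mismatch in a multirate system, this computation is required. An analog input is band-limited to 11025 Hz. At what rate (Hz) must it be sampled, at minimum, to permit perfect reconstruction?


The Nyquist rate is twice the maximum frequency component.
fs_min = 2 * fmax
      = 2 * 11025
      = 22050 Hz

22050


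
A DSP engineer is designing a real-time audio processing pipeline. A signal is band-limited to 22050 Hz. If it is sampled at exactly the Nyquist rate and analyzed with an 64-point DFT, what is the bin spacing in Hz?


Step 1 — Nyquist sampling rate:
fs = 2 * fmax = 2 * 22050 = 44100 Hz

Step 2 — DFT bin spacing:
df = fs / N = 44100 / 64 = 689.0625 Hz

689.0625 Hz


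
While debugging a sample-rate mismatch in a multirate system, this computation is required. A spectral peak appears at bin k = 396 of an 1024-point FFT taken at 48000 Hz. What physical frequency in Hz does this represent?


Frequency of DFT bin k:
f_k = k * fs / N
    = 396 * 48000 / 1024
    = 19008000 / 1024
    = 18562.5 Hz

18562.5 Hz


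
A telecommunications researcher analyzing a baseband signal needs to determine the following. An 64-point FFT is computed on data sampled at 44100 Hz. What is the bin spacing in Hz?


DFT frequency resolution:
df = fs / N
   = 44100 / 64
   = 689.0625 Hz

689.0625 Hz


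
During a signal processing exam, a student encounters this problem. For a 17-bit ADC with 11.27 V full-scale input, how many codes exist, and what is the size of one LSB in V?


Step 1 — number of quantization levels:
L = 2^N = 2^17 = 131072

Step 2 — LSB step size:
delta = Vfs / L
      = 11.27 / 131072
      = 8.598e-05 V

Levels = 131072; step size = 8.598e-05 V


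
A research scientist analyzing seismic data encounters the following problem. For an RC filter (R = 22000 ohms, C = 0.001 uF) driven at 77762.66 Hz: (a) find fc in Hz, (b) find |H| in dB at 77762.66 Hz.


Step 1 — cutoff frequency:
fc = 1 / (2*pi*R*C)
C = 0.001 uF = 1e-09 F
fc = 1 / (2*pi*22000*1e-09)
   = 7234.316 Hz

Step 2 — magnitude at f = 77762.66 Hz:
|H(f)| = 1 / sqrt(1 + (f/fc)^2)
f/fc = 77762.66 / 7234.316 = 10.749138
|H| = 1 / sqrt(1 + 115.543968) = 0.0926307
|H|_dB = 20*log10(0.0926307) = -20.66 dB

fc = 7234.316 Hz; |H(77762.66 Hz)| = -20.66 dB


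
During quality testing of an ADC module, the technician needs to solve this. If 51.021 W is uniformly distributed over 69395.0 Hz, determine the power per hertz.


Power spectral density:
PSD = P / BW
    = 51.021 / 69395.0
    = 0.00073523 W/Hz

0.00073523 W/Hz


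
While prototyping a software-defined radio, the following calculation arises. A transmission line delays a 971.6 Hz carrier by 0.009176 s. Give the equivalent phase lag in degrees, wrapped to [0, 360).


Phase shift from frequency and time delay:
phi = 360 * f * t_delay
    = 360 * 971.6 * 0.009176
    = 3209.54 degrees
    mod 360 = 329.54 degrees

329.54 degrees


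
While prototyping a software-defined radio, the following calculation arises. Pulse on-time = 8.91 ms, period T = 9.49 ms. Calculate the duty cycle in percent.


Duty cycle as a percentage:
DC = (t_on / T) * 100
   = (8.91 / 9.49) * 100
   = 0.938883 * 100
   = 93.89 %

93.89 %


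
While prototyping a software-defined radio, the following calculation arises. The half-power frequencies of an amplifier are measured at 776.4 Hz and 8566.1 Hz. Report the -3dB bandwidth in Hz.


Bandwidth is the difference of -3dB frequencies:
BW = f_high - f_low
   = 8566.1 - 776.4
   = 7789.7 Hz

7789.7 Hz


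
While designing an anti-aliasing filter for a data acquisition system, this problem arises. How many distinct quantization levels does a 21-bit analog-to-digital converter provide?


Number of quantization levels = 2^N
= 2^21
= 2097152

2097152


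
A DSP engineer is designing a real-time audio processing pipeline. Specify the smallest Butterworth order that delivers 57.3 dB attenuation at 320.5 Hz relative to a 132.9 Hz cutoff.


Butterworth filter order formula:
n = log10(10^(A/10) - 1) / (2 * log10(f_stop/f_pass))
10^(57.3/10) - 1 = 537030.7964
f_stop/f_pass = 320.5 / 132.9 = 2.4116
n = 7.4941 -> ceil = 8

8


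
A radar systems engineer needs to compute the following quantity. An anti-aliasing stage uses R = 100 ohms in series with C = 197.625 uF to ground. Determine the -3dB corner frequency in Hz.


Cutoff frequency of a first-order RC filter:
fc = 1 / (2 * pi * R * C)
C = 197.625 uF = 0.000197625 F
fc = 1 / (2 * pi * 100 * 0.000197625)
   = 1 / 0.12417144963314
   = 8.053381 Hz

8.053381 Hz


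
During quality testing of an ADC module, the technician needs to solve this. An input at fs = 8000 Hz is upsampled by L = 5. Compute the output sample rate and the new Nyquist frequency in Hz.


Step 1 — output sample rate after interpolation by L:
fs_out = L * fs_in = 5 * 8000 = 40000 Hz

Step 2 — Nyquist frequency of the output stream:
f_Nyq = fs_out / 2 = 40000 / 2 = 20000.0 Hz

fs_out = 40000 Hz; f_Nyquist = 20000.0 Hz


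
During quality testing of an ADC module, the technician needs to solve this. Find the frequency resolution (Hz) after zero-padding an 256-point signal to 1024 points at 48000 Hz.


Frequency resolution after zero-padding:
N_padded = 256 * 4 = 1024
df = fs / N_padded
   = 48000 / 1024
   = 46.875 Hz

46.875 Hz


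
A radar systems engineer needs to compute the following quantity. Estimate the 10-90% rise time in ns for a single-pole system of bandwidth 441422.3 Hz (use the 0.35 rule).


Rise time from bandwidth relationship:
tr = 0.35 / BW
   = 0.35 / 441422.3
   = 7.928915236e-07 s
   = 792.8915 ns

792.8915 ns


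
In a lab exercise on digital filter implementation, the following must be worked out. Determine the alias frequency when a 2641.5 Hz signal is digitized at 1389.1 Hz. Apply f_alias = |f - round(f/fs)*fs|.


Compute the nearest integer multiple of fs to the signal:
n = round(2641.5 / 1389.1) = 2
f_alias = |2641.5 - 2 * 1389.1|
        = |2641.5 - 2778.2|
        = 136.7 Hz

136.7


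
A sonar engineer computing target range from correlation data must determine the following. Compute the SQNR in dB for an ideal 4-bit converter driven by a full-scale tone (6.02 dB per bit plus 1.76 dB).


Theoretical SNR for a full-scale sinusoid:
SNR = 6.02 * N + 1.76
    = 6.02 * 4 + 1.76
    = 24.08 + 1.76
    = 25.84 dB

25.84 dB


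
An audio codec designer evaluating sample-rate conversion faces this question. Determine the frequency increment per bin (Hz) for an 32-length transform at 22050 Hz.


DFT frequency resolution:
df = fs / N
   = 22050 / 32
   = 689.0625 Hz

689.0625 Hz
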